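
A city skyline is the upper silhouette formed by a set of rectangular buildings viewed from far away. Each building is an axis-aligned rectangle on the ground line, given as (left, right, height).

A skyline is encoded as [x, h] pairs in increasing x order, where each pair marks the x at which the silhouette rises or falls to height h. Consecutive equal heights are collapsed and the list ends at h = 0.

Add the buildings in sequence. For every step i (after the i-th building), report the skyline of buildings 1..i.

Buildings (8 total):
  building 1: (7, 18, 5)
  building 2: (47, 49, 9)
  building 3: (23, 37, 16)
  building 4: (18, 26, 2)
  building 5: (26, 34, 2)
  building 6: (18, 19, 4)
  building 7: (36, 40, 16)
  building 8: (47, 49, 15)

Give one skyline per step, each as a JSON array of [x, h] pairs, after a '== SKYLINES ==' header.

== SKYLINES ==
[[7,5],[18,0]]
[[7,5],[18,0],[47,9],[49,0]]
[[7,5],[18,0],[23,16],[37,0],[47,9],[49,0]]
[[7,5],[18,2],[23,16],[37,0],[47,9],[49,0]]
[[7,5],[18,2],[23,16],[37,0],[47,9],[49,0]]
[[7,5],[18,4],[19,2],[23,16],[37,0],[47,9],[49,0]]
[[7,5],[18,4],[19,2],[23,16],[40,0],[47,9],[49,0]]
[[7,5],[18,4],[19,2],[23,16],[40,0],[47,15],[49,0]]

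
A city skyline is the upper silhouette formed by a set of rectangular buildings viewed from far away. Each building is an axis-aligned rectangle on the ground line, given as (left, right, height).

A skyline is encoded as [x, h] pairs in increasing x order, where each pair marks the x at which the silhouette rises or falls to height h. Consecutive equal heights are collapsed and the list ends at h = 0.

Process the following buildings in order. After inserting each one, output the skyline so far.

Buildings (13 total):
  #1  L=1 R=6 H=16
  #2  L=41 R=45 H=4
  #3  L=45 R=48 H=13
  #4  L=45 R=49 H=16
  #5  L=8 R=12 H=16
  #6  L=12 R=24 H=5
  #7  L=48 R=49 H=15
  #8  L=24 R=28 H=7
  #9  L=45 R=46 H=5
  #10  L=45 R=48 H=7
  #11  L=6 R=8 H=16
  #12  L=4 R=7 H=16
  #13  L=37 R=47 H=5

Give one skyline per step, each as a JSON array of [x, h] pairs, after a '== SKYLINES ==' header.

== SKYLINES ==
[[1,16],[6,0]]
[[1,16],[6,0],[41,4],[45,0]]
[[1,16],[6,0],[41,4],[45,13],[48,0]]
[[1,16],[6,0],[41,4],[45,16],[49,0]]
[[1,16],[6,0],[8,16],[12,0],[41,4],[45,16],[49,0]]
[[1,16],[6,0],[8,16],[12,5],[24,0],[41,4],[45,16],[49,0]]
[[1,16],[6,0],[8,16],[12,5],[24,0],[41,4],[45,16],[49,0]]
[[1,16],[6,0],[8,16],[12,5],[24,7],[28,0],[41,4],[45,16],[49,0]]
[[1,16],[6,0],[8,16],[12,5],[24,7],[28,0],[41,4],[45,16],[49,0]]
[[1,16],[6,0],[8,16],[12,5],[24,7],[28,0],[41,4],[45,16],[49,0]]
[[1,16],[12,5],[24,7],[28,0],[41,4],[45,16],[49,0]]
[[1,16],[12,5],[24,7],[28,0],[41,4],[45,16],[49,0]]
[[1,16],[12,5],[24,7],[28,0],[37,5],[45,16],[49,0]]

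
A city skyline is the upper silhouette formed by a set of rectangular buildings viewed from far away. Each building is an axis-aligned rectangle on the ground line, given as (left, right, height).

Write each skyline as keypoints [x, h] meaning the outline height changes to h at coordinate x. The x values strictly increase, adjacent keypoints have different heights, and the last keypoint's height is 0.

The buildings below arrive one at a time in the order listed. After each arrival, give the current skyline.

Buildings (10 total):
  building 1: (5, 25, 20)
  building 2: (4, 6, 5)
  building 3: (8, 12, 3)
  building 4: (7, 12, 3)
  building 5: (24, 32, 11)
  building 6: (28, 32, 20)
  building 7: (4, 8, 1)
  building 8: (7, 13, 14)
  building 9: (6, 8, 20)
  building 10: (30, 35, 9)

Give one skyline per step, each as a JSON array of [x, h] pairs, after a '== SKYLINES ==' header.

== SKYLINES ==
[[5,20],[25,0]]
[[4,5],[5,20],[25,0]]
[[4,5],[5,20],[25,0]]
[[4,5],[5,20],[25,0]]
[[4,5],[5,20],[25,11],[32,0]]
[[4,5],[5,20],[25,11],[28,20],[32,0]]
[[4,5],[5,20],[25,11],[28,20],[32,0]]
[[4,5],[5,20],[25,11],[28,20],[32,0]]
[[4,5],[5,20],[25,11],[28,20],[32,0]]
[[4,5],[5,20],[25,11],[28,20],[32,9],[35,0]]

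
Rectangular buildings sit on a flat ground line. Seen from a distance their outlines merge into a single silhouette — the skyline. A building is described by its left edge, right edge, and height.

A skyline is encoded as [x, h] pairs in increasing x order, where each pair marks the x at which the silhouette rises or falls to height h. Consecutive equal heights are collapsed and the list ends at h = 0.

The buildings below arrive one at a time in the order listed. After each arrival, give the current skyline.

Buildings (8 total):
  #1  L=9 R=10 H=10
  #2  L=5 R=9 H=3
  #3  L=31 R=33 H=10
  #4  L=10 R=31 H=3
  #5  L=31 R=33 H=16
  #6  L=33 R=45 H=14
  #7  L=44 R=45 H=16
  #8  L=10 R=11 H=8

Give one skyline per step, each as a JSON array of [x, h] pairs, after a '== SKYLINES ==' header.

== SKYLINES ==
[[9,10],[10,0]]
[[5,3],[9,10],[10,0]]
[[5,3],[9,10],[10,0],[31,10],[33,0]]
[[5,3],[9,10],[10,3],[31,10],[33,0]]
[[5,3],[9,10],[10,3],[31,16],[33,0]]
[[5,3],[9,10],[10,3],[31,16],[33,14],[45,0]]
[[5,3],[9,10],[10,3],[31,16],[33,14],[44,16],[45,0]]
[[5,3],[9,10],[10,8],[11,3],[31,16],[33,14],[44,16],[45,0]]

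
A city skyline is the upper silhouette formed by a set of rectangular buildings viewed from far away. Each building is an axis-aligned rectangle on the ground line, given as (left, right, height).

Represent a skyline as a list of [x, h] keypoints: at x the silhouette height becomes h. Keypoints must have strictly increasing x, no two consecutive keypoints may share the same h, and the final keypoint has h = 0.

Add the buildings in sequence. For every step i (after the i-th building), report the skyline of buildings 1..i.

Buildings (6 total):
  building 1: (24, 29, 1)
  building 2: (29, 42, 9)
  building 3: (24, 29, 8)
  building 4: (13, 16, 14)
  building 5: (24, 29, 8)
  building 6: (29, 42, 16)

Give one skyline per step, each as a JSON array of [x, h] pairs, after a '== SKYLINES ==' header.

== SKYLINES ==
[[24,1],[29,0]]
[[24,1],[29,9],[42,0]]
[[24,8],[29,9],[42,0]]
[[13,14],[16,0],[24,8],[29,9],[42,0]]
[[13,14],[16,0],[24,8],[29,9],[42,0]]
[[13,14],[16,0],[24,8],[29,16],[42,0]]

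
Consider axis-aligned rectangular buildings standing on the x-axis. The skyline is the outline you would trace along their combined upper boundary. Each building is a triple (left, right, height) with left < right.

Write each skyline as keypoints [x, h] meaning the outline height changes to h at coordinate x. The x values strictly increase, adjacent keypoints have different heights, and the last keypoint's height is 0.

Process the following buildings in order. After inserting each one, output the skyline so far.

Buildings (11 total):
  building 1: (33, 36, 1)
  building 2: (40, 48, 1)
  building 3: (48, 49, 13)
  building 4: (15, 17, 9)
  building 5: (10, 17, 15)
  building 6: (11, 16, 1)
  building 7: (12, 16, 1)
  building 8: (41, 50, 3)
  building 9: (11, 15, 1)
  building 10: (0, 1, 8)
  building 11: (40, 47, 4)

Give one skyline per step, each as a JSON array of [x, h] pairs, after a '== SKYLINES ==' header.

== SKYLINES ==
[[33,1],[36,0]]
[[33,1],[36,0],[40,1],[48,0]]
[[33,1],[36,0],[40,1],[48,13],[49,0]]
[[15,9],[17,0],[33,1],[36,0],[40,1],[48,13],[49,0]]
[[10,15],[17,0],[33,1],[36,0],[40,1],[48,13],[49,0]]
[[10,15],[17,0],[33,1],[36,0],[40,1],[48,13],[49,0]]
[[10,15],[17,0],[33,1],[36,0],[40,1],[48,13],[49,0]]
[[10,15],[17,0],[33,1],[36,0],[40,1],[41,3],[48,13],[49,3],[50,0]]
[[10,15],[17,0],[33,1],[36,0],[40,1],[41,3],[48,13],[49,3],[50,0]]
[[0,8],[1,0],[10,15],[17,0],[33,1],[36,0],[40,1],[41,3],[48,13],[49,3],[50,0]]
[[0,8],[1,0],[10,15],[17,0],[33,1],[36,0],[40,4],[47,3],[48,13],[49,3],[50,0]]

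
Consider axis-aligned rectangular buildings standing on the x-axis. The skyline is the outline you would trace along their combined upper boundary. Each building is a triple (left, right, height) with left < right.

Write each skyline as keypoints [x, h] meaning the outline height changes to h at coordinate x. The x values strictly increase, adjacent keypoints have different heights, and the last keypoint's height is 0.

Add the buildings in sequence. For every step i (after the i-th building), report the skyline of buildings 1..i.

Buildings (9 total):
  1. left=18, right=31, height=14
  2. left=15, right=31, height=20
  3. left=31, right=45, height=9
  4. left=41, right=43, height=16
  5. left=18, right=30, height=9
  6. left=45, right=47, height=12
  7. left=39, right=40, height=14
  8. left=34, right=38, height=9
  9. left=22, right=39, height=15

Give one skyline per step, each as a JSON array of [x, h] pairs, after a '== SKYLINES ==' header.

== SKYLINES ==
[[18,14],[31,0]]
[[15,20],[31,0]]
[[15,20],[31,9],[45,0]]
[[15,20],[31,9],[41,16],[43,9],[45,0]]
[[15,20],[31,9],[41,16],[43,9],[45,0]]
[[15,20],[31,9],[41,16],[43,9],[45,12],[47,0]]
[[15,20],[31,9],[39,14],[40,9],[41,16],[43,9],[45,12],[47,0]]
[[15,20],[31,9],[39,14],[40,9],[41,16],[43,9],[45,12],[47,0]]
[[15,20],[31,15],[39,14],[40,9],[41,16],[43,9],[45,12],[47,0]]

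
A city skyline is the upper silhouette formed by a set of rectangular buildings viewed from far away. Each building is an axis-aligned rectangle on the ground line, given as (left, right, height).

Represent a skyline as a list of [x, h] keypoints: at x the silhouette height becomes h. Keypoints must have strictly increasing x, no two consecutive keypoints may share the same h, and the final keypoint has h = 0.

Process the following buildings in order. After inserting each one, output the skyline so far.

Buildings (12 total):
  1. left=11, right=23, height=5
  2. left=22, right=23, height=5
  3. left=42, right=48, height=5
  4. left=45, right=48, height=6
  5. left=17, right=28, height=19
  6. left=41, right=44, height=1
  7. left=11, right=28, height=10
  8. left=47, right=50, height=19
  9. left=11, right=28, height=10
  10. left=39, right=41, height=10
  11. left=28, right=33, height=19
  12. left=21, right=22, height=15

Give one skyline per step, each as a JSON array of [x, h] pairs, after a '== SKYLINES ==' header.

== SKYLINES ==
[[11,5],[23,0]]
[[11,5],[23,0]]
[[11,5],[23,0],[42,5],[48,0]]
[[11,5],[23,0],[42,5],[45,6],[48,0]]
[[11,5],[17,19],[28,0],[42,5],[45,6],[48,0]]
[[11,5],[17,19],[28,0],[41,1],[42,5],[45,6],[48,0]]
[[11,10],[17,19],[28,0],[41,1],[42,5],[45,6],[48,0]]
[[11,10],[17,19],[28,0],[41,1],[42,5],[45,6],[47,19],[50,0]]
[[11,10],[17,19],[28,0],[41,1],[42,5],[45,6],[47,19],[50,0]]
[[11,10],[17,19],[28,0],[39,10],[41,1],[42,5],[45,6],[47,19],[50,0]]
[[11,10],[17,19],[33,0],[39,10],[41,1],[42,5],[45,6],[47,19],[50,0]]
[[11,10],[17,19],[33,0],[39,10],[41,1],[42,5],[45,6],[47,19],[50,0]]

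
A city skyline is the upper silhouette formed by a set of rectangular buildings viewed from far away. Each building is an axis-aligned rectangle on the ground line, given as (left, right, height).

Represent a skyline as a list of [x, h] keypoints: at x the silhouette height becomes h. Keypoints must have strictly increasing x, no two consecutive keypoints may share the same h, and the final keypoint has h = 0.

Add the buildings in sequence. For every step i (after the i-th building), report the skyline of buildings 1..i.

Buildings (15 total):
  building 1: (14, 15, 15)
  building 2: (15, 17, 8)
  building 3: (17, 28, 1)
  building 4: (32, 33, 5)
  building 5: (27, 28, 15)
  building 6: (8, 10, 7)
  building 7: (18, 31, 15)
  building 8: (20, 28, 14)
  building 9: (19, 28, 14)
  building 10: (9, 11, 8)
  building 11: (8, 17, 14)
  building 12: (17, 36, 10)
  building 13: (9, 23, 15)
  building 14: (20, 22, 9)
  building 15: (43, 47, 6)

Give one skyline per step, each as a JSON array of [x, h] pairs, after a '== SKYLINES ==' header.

== SKYLINES ==
[[14,15],[15,0]]
[[14,15],[15,8],[17,0]]
[[14,15],[15,8],[17,1],[28,0]]
[[14,15],[15,8],[17,1],[28,0],[32,5],[33,0]]
[[14,15],[15,8],[17,1],[27,15],[28,0],[32,5],[33,0]]
[[8,7],[10,0],[14,15],[15,8],[17,1],[27,15],[28,0],[32,5],[33,0]]
[[8,7],[10,0],[14,15],[15,8],[17,1],[18,15],[31,0],[32,5],[33,0]]
[[8,7],[10,0],[14,15],[15,8],[17,1],[18,15],[31,0],[32,5],[33,0]]
[[8,7],[10,0],[14,15],[15,8],[17,1],[18,15],[31,0],[32,5],[33,0]]
[[8,7],[9,8],[11,0],[14,15],[15,8],[17,1],[18,15],[31,0],[32,5],[33,0]]
[[8,14],[14,15],[15,14],[17,1],[18,15],[31,0],[32,5],[33,0]]
[[8,14],[14,15],[15,14],[17,10],[18,15],[31,10],[36,0]]
[[8,14],[9,15],[31,10],[36,0]]
[[8,14],[9,15],[31,10],[36,0]]
[[8,14],[9,15],[31,10],[36,0],[43,6],[47,0]]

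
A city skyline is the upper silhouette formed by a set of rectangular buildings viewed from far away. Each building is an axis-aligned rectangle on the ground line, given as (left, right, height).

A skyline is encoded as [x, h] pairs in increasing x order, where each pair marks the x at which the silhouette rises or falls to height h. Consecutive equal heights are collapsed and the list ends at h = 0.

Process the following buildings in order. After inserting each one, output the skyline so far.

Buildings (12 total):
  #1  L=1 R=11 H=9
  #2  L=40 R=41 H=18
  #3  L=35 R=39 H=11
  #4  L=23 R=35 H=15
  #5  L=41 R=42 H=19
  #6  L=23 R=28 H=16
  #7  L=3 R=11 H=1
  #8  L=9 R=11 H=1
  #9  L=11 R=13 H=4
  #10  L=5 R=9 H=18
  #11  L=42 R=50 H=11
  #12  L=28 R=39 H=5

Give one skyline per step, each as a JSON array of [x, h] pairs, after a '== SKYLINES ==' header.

== SKYLINES ==
[[1,9],[11,0]]
[[1,9],[11,0],[40,18],[41,0]]
[[1,9],[11,0],[35,11],[39,0],[40,18],[41,0]]
[[1,9],[11,0],[23,15],[35,11],[39,0],[40,18],[41,0]]
[[1,9],[11,0],[23,15],[35,11],[39,0],[40,18],[41,19],[42,0]]
[[1,9],[11,0],[23,16],[28,15],[35,11],[39,0],[40,18],[41,19],[42,0]]
[[1,9],[11,0],[23,16],[28,15],[35,11],[39,0],[40,18],[41,19],[42,0]]
[[1,9],[11,0],[23,16],[28,15],[35,11],[39,0],[40,18],[41,19],[42,0]]
[[1,9],[11,4],[13,0],[23,16],[28,15],[35,11],[39,0],[40,18],[41,19],[42,0]]
[[1,9],[5,18],[9,9],[11,4],[13,0],[23,16],[28,15],[35,11],[39,0],[40,18],[41,19],[42,0]]
[[1,9],[5,18],[9,9],[11,4],[13,0],[23,16],[28,15],[35,11],[39,0],[40,18],[41,19],[42,11],[50,0]]
[[1,9],[5,18],[9,9],[11,4],[13,0],[23,16],[28,15],[35,11],[39,0],[40,18],[41,19],[42,11],[50,0]]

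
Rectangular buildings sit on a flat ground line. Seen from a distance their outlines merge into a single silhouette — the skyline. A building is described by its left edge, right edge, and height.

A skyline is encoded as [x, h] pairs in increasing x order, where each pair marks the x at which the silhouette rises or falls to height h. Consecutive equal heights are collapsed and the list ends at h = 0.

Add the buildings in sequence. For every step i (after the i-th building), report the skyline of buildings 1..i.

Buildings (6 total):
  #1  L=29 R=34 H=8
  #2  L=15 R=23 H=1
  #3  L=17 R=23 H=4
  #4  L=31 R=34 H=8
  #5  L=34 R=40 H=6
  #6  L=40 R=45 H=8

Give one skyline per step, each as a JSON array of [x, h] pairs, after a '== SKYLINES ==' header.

== SKYLINES ==
[[29,8],[34,0]]
[[15,1],[23,0],[29,8],[34,0]]
[[15,1],[17,4],[23,0],[29,8],[34,0]]
[[15,1],[17,4],[23,0],[29,8],[34,0]]
[[15,1],[17,4],[23,0],[29,8],[34,6],[40,0]]
[[15,1],[17,4],[23,0],[29,8],[34,6],[40,8],[45,0]]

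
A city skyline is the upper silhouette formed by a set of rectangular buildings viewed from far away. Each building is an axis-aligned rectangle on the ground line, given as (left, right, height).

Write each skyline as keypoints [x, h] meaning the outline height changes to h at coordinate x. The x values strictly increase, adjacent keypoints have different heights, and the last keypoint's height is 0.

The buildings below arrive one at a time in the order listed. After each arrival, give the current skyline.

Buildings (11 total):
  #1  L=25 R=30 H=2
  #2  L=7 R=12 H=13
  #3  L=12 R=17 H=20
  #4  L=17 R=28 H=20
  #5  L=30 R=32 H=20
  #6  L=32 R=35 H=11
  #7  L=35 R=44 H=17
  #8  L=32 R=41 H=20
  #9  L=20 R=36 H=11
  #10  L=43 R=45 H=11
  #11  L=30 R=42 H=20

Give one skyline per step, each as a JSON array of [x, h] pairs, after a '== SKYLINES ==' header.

== SKYLINES ==
[[25,2],[30,0]]
[[7,13],[12,0],[25,2],[30,0]]
[[7,13],[12,20],[17,0],[25,2],[30,0]]
[[7,13],[12,20],[28,2],[30,0]]
[[7,13],[12,20],[28,2],[30,20],[32,0]]
[[7,13],[12,20],[28,2],[30,20],[32,11],[35,0]]
[[7,13],[12,20],[28,2],[30,20],[32,11],[35,17],[44,0]]
[[7,13],[12,20],[28,2],[30,20],[41,17],[44,0]]
[[7,13],[12,20],[28,11],[30,20],[41,17],[44,0]]
[[7,13],[12,20],[28,11],[30,20],[41,17],[44,11],[45,0]]
[[7,13],[12,20],[28,11],[30,20],[42,17],[44,11],[45,0]]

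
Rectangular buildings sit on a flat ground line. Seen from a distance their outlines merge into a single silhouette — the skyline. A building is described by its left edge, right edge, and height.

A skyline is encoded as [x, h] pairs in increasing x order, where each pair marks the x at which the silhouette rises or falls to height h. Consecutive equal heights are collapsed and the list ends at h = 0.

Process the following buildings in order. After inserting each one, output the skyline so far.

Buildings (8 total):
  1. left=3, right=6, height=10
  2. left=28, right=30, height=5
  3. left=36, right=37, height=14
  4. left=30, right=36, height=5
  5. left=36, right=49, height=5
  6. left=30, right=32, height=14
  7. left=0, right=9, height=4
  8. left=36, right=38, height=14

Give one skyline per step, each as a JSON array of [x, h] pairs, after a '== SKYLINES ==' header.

== SKYLINES ==
[[3,10],[6,0]]
[[3,10],[6,0],[28,5],[30,0]]
[[3,10],[6,0],[28,5],[30,0],[36,14],[37,0]]
[[3,10],[6,0],[28,5],[36,14],[37,0]]
[[3,10],[6,0],[28,5],[36,14],[37,5],[49,0]]
[[3,10],[6,0],[28,5],[30,14],[32,5],[36,14],[37,5],[49,0]]
[[0,4],[3,10],[6,4],[9,0],[28,5],[30,14],[32,5],[36,14],[37,5],[49,0]]
[[0,4],[3,10],[6,4],[9,0],[28,5],[30,14],[32,5],[36,14],[38,5],[49,0]]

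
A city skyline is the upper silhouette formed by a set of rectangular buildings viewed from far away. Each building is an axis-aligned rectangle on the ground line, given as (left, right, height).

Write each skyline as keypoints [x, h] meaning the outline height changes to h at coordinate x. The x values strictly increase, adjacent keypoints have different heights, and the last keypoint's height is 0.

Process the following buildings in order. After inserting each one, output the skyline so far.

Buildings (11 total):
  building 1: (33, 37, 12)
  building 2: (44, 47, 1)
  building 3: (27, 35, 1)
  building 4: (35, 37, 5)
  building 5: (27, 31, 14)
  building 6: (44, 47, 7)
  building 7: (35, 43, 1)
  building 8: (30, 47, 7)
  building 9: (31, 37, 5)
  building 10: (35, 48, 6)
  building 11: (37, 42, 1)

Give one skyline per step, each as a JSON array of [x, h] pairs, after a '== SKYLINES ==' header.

== SKYLINES ==
[[33,12],[37,0]]
[[33,12],[37,0],[44,1],[47,0]]
[[27,1],[33,12],[37,0],[44,1],[47,0]]
[[27,1],[33,12],[37,0],[44,1],[47,0]]
[[27,14],[31,1],[33,12],[37,0],[44,1],[47,0]]
[[27,14],[31,1],[33,12],[37,0],[44,7],[47,0]]
[[27,14],[31,1],[33,12],[37,1],[43,0],[44,7],[47,0]]
[[27,14],[31,7],[33,12],[37,7],[47,0]]
[[27,14],[31,7],[33,12],[37,7],[47,0]]
[[27,14],[31,7],[33,12],[37,7],[47,6],[48,0]]
[[27,14],[31,7],[33,12],[37,7],[47,6],[48,0]]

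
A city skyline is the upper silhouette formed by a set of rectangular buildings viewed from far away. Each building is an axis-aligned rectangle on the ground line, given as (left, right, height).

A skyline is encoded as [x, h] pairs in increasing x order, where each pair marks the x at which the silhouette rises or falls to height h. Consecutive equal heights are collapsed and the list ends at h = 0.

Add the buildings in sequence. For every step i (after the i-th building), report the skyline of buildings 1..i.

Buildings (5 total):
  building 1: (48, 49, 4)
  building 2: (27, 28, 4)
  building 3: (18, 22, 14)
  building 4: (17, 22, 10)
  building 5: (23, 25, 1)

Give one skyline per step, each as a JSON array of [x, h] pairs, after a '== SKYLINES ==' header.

== SKYLINES ==
[[48,4],[49,0]]
[[27,4],[28,0],[48,4],[49,0]]
[[18,14],[22,0],[27,4],[28,0],[48,4],[49,0]]
[[17,10],[18,14],[22,0],[27,4],[28,0],[48,4],[49,0]]
[[17,10],[18,14],[22,0],[23,1],[25,0],[27,4],[28,0],[48,4],[49,0]]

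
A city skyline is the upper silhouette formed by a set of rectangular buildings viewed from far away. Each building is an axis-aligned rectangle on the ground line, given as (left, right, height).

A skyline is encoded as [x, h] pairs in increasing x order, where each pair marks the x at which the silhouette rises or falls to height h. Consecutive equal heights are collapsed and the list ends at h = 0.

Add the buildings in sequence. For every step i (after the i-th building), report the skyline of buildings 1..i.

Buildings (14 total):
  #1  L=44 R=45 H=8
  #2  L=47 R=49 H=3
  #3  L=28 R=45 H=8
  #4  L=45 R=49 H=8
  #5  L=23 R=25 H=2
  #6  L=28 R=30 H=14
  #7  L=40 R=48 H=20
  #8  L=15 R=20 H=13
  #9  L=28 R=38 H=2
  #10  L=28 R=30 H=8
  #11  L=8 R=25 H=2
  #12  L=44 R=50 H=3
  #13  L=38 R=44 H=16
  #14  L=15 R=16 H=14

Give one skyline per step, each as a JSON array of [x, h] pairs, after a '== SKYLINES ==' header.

== SKYLINES ==
[[44,8],[45,0]]
[[44,8],[45,0],[47,3],[49,0]]
[[28,8],[45,0],[47,3],[49,0]]
[[28,8],[49,0]]
[[23,2],[25,0],[28,8],[49,0]]
[[23,2],[25,0],[28,14],[30,8],[49,0]]
[[23,2],[25,0],[28,14],[30,8],[40,20],[48,8],[49,0]]
[[15,13],[20,0],[23,2],[25,0],[28,14],[30,8],[40,20],[48,8],[49,0]]
[[15,13],[20,0],[23,2],[25,0],[28,14],[30,8],[40,20],[48,8],[49,0]]
[[15,13],[20,0],[23,2],[25,0],[28,14],[30,8],[40,20],[48,8],[49,0]]
[[8,2],[15,13],[20,2],[25,0],[28,14],[30,8],[40,20],[48,8],[49,0]]
[[8,2],[15,13],[20,2],[25,0],[28,14],[30,8],[40,20],[48,8],[49,3],[50,0]]
[[8,2],[15,13],[20,2],[25,0],[28,14],[30,8],[38,16],[40,20],[48,8],[49,3],[50,0]]
[[8,2],[15,14],[16,13],[20,2],[25,0],[28,14],[30,8],[38,16],[40,20],[48,8],[49,3],[50,0]]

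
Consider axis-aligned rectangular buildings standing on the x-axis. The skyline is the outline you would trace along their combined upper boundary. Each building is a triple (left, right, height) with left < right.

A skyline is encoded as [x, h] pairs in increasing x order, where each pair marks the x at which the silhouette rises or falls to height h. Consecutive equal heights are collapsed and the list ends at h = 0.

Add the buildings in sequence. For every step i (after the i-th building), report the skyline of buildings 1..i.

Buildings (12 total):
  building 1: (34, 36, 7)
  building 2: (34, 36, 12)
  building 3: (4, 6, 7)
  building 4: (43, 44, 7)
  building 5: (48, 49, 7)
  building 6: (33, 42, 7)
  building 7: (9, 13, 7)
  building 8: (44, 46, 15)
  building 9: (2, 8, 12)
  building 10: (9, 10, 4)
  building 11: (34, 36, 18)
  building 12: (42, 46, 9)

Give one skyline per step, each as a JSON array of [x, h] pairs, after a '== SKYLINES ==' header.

== SKYLINES ==
[[34,7],[36,0]]
[[34,12],[36,0]]
[[4,7],[6,0],[34,12],[36,0]]
[[4,7],[6,0],[34,12],[36,0],[43,7],[44,0]]
[[4,7],[6,0],[34,12],[36,0],[43,7],[44,0],[48,7],[49,0]]
[[4,7],[6,0],[33,7],[34,12],[36,7],[42,0],[43,7],[44,0],[48,7],[49,0]]
[[4,7],[6,0],[9,7],[13,0],[33,7],[34,12],[36,7],[42,0],[43,7],[44,0],[48,7],[49,0]]
[[4,7],[6,0],[9,7],[13,0],[33,7],[34,12],[36,7],[42,0],[43,7],[44,15],[46,0],[48,7],[49,0]]
[[2,12],[8,0],[9,7],[13,0],[33,7],[34,12],[36,7],[42,0],[43,7],[44,15],[46,0],[48,7],[49,0]]
[[2,12],[8,0],[9,7],[13,0],[33,7],[34,12],[36,7],[42,0],[43,7],[44,15],[46,0],[48,7],[49,0]]
[[2,12],[8,0],[9,7],[13,0],[33,7],[34,18],[36,7],[42,0],[43,7],[44,15],[46,0],[48,7],[49,0]]
[[2,12],[8,0],[9,7],[13,0],[33,7],[34,18],[36,7],[42,9],[44,15],[46,0],[48,7],[49,0]]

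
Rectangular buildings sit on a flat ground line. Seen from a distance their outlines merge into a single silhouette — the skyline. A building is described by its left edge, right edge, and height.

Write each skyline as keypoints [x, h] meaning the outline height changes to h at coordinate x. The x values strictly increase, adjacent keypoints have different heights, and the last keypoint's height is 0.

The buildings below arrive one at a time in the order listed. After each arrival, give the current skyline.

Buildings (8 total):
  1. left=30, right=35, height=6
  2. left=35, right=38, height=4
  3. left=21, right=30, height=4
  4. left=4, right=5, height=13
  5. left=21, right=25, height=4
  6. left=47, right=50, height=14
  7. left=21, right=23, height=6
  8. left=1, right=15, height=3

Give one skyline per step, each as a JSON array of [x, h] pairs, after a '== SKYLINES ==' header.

== SKYLINES ==
[[30,6],[35,0]]
[[30,6],[35,4],[38,0]]
[[21,4],[30,6],[35,4],[38,0]]
[[4,13],[5,0],[21,4],[30,6],[35,4],[38,0]]
[[4,13],[5,0],[21,4],[30,6],[35,4],[38,0]]
[[4,13],[5,0],[21,4],[30,6],[35,4],[38,0],[47,14],[50,0]]
[[4,13],[5,0],[21,6],[23,4],[30,6],[35,4],[38,0],[47,14],[50,0]]
[[1,3],[4,13],[5,3],[15,0],[21,6],[23,4],[30,6],[35,4],[38,0],[47,14],[50,0]]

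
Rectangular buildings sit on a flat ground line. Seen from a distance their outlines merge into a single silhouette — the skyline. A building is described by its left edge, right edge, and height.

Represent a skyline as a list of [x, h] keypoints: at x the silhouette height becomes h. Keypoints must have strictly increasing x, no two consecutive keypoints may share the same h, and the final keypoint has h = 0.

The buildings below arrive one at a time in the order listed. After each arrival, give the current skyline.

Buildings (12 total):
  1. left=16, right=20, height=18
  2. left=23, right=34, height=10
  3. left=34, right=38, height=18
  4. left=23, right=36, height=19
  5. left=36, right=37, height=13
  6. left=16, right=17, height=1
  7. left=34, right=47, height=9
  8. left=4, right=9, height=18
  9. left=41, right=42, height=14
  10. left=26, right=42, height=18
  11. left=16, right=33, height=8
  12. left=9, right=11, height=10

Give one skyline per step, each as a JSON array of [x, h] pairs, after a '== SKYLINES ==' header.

== SKYLINES ==
[[16,18],[20,0]]
[[16,18],[20,0],[23,10],[34,0]]
[[16,18],[20,0],[23,10],[34,18],[38,0]]
[[16,18],[20,0],[23,19],[36,18],[38,0]]
[[16,18],[20,0],[23,19],[36,18],[38,0]]
[[16,18],[20,0],[23,19],[36,18],[38,0]]
[[16,18],[20,0],[23,19],[36,18],[38,9],[47,0]]
[[4,18],[9,0],[16,18],[20,0],[23,19],[36,18],[38,9],[47,0]]
[[4,18],[9,0],[16,18],[20,0],[23,19],[36,18],[38,9],[41,14],[42,9],[47,0]]
[[4,18],[9,0],[16,18],[20,0],[23,19],[36,18],[42,9],[47,0]]
[[4,18],[9,0],[16,18],[20,8],[23,19],[36,18],[42,9],[47,0]]
[[4,18],[9,10],[11,0],[16,18],[20,8],[23,19],[36,18],[42,9],[47,0]]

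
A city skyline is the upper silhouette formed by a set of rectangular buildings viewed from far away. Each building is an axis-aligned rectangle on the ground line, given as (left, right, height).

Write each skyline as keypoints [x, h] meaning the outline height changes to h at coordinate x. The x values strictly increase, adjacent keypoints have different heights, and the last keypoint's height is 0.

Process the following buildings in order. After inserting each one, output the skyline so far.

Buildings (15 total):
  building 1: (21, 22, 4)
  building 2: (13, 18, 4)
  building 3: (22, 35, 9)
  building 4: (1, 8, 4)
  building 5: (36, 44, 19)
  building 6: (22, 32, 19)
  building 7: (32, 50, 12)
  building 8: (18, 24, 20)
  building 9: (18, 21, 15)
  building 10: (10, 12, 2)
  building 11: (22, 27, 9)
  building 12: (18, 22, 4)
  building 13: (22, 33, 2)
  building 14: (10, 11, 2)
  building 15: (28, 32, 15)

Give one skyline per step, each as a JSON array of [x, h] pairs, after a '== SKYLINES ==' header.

== SKYLINES ==
[[21,4],[22,0]]
[[13,4],[18,0],[21,4],[22,0]]
[[13,4],[18,0],[21,4],[22,9],[35,0]]
[[1,4],[8,0],[13,4],[18,0],[21,4],[22,9],[35,0]]
[[1,4],[8,0],[13,4],[18,0],[21,4],[22,9],[35,0],[36,19],[44,0]]
[[1,4],[8,0],[13,4],[18,0],[21,4],[22,19],[32,9],[35,0],[36,19],[44,0]]
[[1,4],[8,0],[13,4],[18,0],[21,4],[22,19],[32,12],[36,19],[44,12],[50,0]]
[[1,4],[8,0],[13,4],[18,20],[24,19],[32,12],[36,19],[44,12],[50,0]]
[[1,4],[8,0],[13,4],[18,20],[24,19],[32,12],[36,19],[44,12],[50,0]]
[[1,4],[8,0],[10,2],[12,0],[13,4],[18,20],[24,19],[32,12],[36,19],[44,12],[50,0]]
[[1,4],[8,0],[10,2],[12,0],[13,4],[18,20],[24,19],[32,12],[36,19],[44,12],[50,0]]
[[1,4],[8,0],[10,2],[12,0],[13,4],[18,20],[24,19],[32,12],[36,19],[44,12],[50,0]]
[[1,4],[8,0],[10,2],[12,0],[13,4],[18,20],[24,19],[32,12],[36,19],[44,12],[50,0]]
[[1,4],[8,0],[10,2],[12,0],[13,4],[18,20],[24,19],[32,12],[36,19],[44,12],[50,0]]
[[1,4],[8,0],[10,2],[12,0],[13,4],[18,20],[24,19],[32,12],[36,19],[44,12],[50,0]]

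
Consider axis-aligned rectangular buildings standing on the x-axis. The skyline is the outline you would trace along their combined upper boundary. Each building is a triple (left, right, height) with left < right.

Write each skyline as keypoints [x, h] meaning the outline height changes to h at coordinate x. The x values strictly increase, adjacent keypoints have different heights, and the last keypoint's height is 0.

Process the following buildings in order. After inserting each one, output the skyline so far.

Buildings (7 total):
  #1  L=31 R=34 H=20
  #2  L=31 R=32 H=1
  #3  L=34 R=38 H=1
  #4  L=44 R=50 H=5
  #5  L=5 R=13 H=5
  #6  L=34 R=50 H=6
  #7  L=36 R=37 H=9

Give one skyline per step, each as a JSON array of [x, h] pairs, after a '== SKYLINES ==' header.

== SKYLINES ==
[[31,20],[34,0]]
[[31,20],[34,0]]
[[31,20],[34,1],[38,0]]
[[31,20],[34,1],[38,0],[44,5],[50,0]]
[[5,5],[13,0],[31,20],[34,1],[38,0],[44,5],[50,0]]
[[5,5],[13,0],[31,20],[34,6],[50,0]]
[[5,5],[13,0],[31,20],[34,6],[36,9],[37,6],[50,0]]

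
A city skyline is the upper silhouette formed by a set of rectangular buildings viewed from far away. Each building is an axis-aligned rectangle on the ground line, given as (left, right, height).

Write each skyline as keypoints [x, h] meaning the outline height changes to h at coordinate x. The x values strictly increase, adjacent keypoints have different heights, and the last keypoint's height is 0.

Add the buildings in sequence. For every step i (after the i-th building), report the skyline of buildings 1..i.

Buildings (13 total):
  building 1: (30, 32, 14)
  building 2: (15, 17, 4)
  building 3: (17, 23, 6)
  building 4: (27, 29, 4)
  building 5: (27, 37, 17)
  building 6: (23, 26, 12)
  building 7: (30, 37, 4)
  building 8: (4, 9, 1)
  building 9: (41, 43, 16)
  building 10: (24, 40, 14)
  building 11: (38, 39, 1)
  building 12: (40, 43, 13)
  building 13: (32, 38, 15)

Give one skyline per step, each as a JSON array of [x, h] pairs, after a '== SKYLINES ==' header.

== SKYLINES ==
[[30,14],[32,0]]
[[15,4],[17,0],[30,14],[32,0]]
[[15,4],[17,6],[23,0],[30,14],[32,0]]
[[15,4],[17,6],[23,0],[27,4],[29,0],[30,14],[32,0]]
[[15,4],[17,6],[23,0],[27,17],[37,0]]
[[15,4],[17,6],[23,12],[26,0],[27,17],[37,0]]
[[15,4],[17,6],[23,12],[26,0],[27,17],[37,0]]
[[4,1],[9,0],[15,4],[17,6],[23,12],[26,0],[27,17],[37,0]]
[[4,1],[9,0],[15,4],[17,6],[23,12],[26,0],[27,17],[37,0],[41,16],[43,0]]
[[4,1],[9,0],[15,4],[17,6],[23,12],[24,14],[27,17],[37,14],[40,0],[41,16],[43,0]]
[[4,1],[9,0],[15,4],[17,6],[23,12],[24,14],[27,17],[37,14],[40,0],[41,16],[43,0]]
[[4,1],[9,0],[15,4],[17,6],[23,12],[24,14],[27,17],[37,14],[40,13],[41,16],[43,0]]
[[4,1],[9,0],[15,4],[17,6],[23,12],[24,14],[27,17],[37,15],[38,14],[40,13],[41,16],[43,0]]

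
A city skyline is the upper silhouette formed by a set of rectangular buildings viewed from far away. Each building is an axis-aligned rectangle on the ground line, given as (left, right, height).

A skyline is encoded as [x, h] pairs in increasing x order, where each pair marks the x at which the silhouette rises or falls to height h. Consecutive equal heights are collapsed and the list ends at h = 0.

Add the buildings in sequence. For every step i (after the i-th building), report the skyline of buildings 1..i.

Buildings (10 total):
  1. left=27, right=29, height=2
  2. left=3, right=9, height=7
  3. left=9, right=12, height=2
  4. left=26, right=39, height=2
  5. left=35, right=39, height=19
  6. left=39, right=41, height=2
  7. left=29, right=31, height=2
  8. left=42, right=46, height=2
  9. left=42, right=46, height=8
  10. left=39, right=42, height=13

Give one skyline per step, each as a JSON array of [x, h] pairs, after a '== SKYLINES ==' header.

== SKYLINES ==
[[27,2],[29,0]]
[[3,7],[9,0],[27,2],[29,0]]
[[3,7],[9,2],[12,0],[27,2],[29,0]]
[[3,7],[9,2],[12,0],[26,2],[39,0]]
[[3,7],[9,2],[12,0],[26,2],[35,19],[39,0]]
[[3,7],[9,2],[12,0],[26,2],[35,19],[39,2],[41,0]]
[[3,7],[9,2],[12,0],[26,2],[35,19],[39,2],[41,0]]
[[3,7],[9,2],[12,0],[26,2],[35,19],[39,2],[41,0],[42,2],[46,0]]
[[3,7],[9,2],[12,0],[26,2],[35,19],[39,2],[41,0],[42,8],[46,0]]
[[3,7],[9,2],[12,0],[26,2],[35,19],[39,13],[42,8],[46,0]]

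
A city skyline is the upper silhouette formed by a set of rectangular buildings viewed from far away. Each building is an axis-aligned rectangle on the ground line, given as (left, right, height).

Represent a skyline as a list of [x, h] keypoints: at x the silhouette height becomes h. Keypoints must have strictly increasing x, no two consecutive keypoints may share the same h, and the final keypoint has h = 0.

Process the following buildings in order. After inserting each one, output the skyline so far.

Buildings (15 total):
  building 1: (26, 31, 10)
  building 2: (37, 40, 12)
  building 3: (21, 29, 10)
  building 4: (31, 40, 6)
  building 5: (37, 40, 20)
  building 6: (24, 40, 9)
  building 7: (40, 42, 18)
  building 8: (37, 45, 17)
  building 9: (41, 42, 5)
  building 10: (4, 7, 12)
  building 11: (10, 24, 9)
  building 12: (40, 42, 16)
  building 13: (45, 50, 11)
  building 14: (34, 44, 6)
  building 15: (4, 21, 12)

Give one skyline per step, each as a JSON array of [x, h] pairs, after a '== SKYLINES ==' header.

== SKYLINES ==
[[26,10],[31,0]]
[[26,10],[31,0],[37,12],[40,0]]
[[21,10],[31,0],[37,12],[40,0]]
[[21,10],[31,6],[37,12],[40,0]]
[[21,10],[31,6],[37,20],[40,0]]
[[21,10],[31,9],[37,20],[40,0]]
[[21,10],[31,9],[37,20],[40,18],[42,0]]
[[21,10],[31,9],[37,20],[40,18],[42,17],[45,0]]
[[21,10],[31,9],[37,20],[40,18],[42,17],[45,0]]
[[4,12],[7,0],[21,10],[31,9],[37,20],[40,18],[42,17],[45,0]]
[[4,12],[7,0],[10,9],[21,10],[31,9],[37,20],[40,18],[42,17],[45,0]]
[[4,12],[7,0],[10,9],[21,10],[31,9],[37,20],[40,18],[42,17],[45,0]]
[[4,12],[7,0],[10,9],[21,10],[31,9],[37,20],[40,18],[42,17],[45,11],[50,0]]
[[4,12],[7,0],[10,9],[21,10],[31,9],[37,20],[40,18],[42,17],[45,11],[50,0]]
[[4,12],[21,10],[31,9],[37,20],[40,18],[42,17],[45,11],[50,0]]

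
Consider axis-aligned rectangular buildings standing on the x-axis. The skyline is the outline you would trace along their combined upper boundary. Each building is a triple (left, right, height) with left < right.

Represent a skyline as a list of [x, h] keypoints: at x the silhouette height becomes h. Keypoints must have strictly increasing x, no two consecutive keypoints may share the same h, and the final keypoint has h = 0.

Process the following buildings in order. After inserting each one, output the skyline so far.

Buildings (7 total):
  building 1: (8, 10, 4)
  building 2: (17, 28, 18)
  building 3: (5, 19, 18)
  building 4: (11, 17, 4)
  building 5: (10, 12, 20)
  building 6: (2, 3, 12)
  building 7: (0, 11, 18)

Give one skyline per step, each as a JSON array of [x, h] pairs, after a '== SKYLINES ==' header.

== SKYLINES ==
[[8,4],[10,0]]
[[8,4],[10,0],[17,18],[28,0]]
[[5,18],[28,0]]
[[5,18],[28,0]]
[[5,18],[10,20],[12,18],[28,0]]
[[2,12],[3,0],[5,18],[10,20],[12,18],[28,0]]
[[0,18],[10,20],[12,18],[28,0]]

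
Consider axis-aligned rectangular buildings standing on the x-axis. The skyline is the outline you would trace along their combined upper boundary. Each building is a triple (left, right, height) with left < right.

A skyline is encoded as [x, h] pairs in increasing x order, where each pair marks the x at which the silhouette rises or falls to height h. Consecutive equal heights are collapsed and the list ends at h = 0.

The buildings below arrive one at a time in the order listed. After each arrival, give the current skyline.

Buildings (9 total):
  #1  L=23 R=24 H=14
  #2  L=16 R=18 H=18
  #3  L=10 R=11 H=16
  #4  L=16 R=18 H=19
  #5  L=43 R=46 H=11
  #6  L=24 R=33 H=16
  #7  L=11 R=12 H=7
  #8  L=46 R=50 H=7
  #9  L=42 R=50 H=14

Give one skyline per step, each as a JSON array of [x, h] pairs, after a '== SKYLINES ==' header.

== SKYLINES ==
[[23,14],[24,0]]
[[16,18],[18,0],[23,14],[24,0]]
[[10,16],[11,0],[16,18],[18,0],[23,14],[24,0]]
[[10,16],[11,0],[16,19],[18,0],[23,14],[24,0]]
[[10,16],[11,0],[16,19],[18,0],[23,14],[24,0],[43,11],[46,0]]
[[10,16],[11,0],[16,19],[18,0],[23,14],[24,16],[33,0],[43,11],[46,0]]
[[10,16],[11,7],[12,0],[16,19],[18,0],[23,14],[24,16],[33,0],[43,11],[46,0]]
[[10,16],[11,7],[12,0],[16,19],[18,0],[23,14],[24,16],[33,0],[43,11],[46,7],[50,0]]
[[10,16],[11,7],[12,0],[16,19],[18,0],[23,14],[24,16],[33,0],[42,14],[50,0]]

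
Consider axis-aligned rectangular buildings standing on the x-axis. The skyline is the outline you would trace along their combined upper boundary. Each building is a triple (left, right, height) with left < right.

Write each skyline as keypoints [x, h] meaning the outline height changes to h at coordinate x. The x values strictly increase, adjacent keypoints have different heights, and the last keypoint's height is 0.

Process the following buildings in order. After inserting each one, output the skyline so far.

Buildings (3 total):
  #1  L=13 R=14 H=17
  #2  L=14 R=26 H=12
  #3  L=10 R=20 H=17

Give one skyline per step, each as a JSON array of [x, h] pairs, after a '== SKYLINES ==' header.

== SKYLINES ==
[[13,17],[14,0]]
[[13,17],[14,12],[26,0]]
[[10,17],[20,12],[26,0]]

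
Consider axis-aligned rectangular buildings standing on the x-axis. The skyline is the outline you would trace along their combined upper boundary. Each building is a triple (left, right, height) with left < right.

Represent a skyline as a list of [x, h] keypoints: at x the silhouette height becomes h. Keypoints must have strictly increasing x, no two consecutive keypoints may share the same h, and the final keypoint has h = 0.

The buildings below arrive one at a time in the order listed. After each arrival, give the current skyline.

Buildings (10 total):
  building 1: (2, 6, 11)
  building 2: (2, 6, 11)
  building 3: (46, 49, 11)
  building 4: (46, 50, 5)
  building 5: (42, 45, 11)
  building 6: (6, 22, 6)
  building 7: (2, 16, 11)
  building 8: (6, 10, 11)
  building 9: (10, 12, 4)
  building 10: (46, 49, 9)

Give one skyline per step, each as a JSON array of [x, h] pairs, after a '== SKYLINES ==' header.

== SKYLINES ==
[[2,11],[6,0]]
[[2,11],[6,0]]
[[2,11],[6,0],[46,11],[49,0]]
[[2,11],[6,0],[46,11],[49,5],[50,0]]
[[2,11],[6,0],[42,11],[45,0],[46,11],[49,5],[50,0]]
[[2,11],[6,6],[22,0],[42,11],[45,0],[46,11],[49,5],[50,0]]
[[2,11],[16,6],[22,0],[42,11],[45,0],[46,11],[49,5],[50,0]]
[[2,11],[16,6],[22,0],[42,11],[45,0],[46,11],[49,5],[50,0]]
[[2,11],[16,6],[22,0],[42,11],[45,0],[46,11],[49,5],[50,0]]
[[2,11],[16,6],[22,0],[42,11],[45,0],[46,11],[49,5],[50,0]]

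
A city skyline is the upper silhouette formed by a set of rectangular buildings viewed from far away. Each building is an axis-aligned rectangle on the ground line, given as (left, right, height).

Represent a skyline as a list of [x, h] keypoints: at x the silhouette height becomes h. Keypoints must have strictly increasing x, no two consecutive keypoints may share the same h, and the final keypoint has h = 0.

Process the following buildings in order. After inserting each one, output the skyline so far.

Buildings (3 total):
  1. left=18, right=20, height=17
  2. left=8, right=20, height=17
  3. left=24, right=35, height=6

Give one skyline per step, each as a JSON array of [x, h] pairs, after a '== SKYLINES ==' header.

== SKYLINES ==
[[18,17],[20,0]]
[[8,17],[20,0]]
[[8,17],[20,0],[24,6],[35,0]]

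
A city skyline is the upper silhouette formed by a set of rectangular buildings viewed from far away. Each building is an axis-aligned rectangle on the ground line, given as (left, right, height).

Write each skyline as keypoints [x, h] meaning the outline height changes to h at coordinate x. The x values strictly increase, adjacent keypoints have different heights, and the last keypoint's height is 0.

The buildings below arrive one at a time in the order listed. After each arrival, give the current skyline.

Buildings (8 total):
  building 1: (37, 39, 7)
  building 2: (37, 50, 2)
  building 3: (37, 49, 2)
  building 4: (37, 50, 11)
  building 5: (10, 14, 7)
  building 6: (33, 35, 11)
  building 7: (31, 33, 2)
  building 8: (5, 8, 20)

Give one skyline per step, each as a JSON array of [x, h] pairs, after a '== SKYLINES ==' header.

== SKYLINES ==
[[37,7],[39,0]]
[[37,7],[39,2],[50,0]]
[[37,7],[39,2],[50,0]]
[[37,11],[50,0]]
[[10,7],[14,0],[37,11],[50,0]]
[[10,7],[14,0],[33,11],[35,0],[37,11],[50,0]]
[[10,7],[14,0],[31,2],[33,11],[35,0],[37,11],[50,0]]
[[5,20],[8,0],[10,7],[14,0],[31,2],[33,11],[35,0],[37,11],[50,0]]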